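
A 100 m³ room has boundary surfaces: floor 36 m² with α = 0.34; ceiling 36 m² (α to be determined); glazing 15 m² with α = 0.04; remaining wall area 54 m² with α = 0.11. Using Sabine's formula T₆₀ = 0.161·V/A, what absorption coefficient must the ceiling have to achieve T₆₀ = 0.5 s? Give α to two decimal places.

From T₆₀ = 0.161·V/A, the target T₆₀ = 0.5 s needs A = 0.161·100/0.5 = 32.20 m².
Absorption from the other surfaces = 36·0.34 + 15·0.04 + 54·0.11 = 18.78 m², so the ceiling must supply 13.42 m² over 36 m².
α = 13.42/36 = 0.373.

0.37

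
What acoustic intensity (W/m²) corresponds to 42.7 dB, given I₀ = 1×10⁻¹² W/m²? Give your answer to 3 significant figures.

I = I₀·10^(L/10) = 10⁻¹² × 10^(42.7/10) = 10^(-7.730).

1.86e-08 W/m²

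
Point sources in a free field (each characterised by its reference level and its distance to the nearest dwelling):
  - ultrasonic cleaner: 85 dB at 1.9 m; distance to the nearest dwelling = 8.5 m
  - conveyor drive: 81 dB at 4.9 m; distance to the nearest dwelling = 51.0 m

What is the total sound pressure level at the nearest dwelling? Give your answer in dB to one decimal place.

Propagate each source to the receiver with L = L_ref − 20·log₁₀(r/r_ref), then add intensities.
ultrasonic cleaner: 85 − 20·log₁₀(8.5/1.9) = 85 − 13.01 = 71.99 dB.
conveyor drive: 81 − 20·log₁₀(51.0/4.9) = 81 − 20.35 = 60.65 dB.
Σ 10^(L/10) = 1.696e+07 → L_total = 10·log₁₀(1.696e+07) = 72.29 dB.

72.3 dB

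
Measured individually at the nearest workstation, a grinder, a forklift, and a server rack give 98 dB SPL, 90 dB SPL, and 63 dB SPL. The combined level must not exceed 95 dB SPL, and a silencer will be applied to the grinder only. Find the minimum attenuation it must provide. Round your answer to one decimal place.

4.7 dB

Everything except the grinder sums to 10^(90/10) + 10^(63/10) = 1.002e+09 in linear terms, 90.01 dB SPL.
The limit corresponds to 10^(95/10) = 3.162e+09; subtracting the fixed part leaves 2.160e+09 for the grinder, i.e. 93.35 dB SPL.
So the grinder must be reduced from 98 to 93.35 dB SPL: IL = 4.65 dB.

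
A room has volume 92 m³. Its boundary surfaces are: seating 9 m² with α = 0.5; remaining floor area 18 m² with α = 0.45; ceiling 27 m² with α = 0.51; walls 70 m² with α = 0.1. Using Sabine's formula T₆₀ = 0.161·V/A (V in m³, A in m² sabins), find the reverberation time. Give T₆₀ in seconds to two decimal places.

Summing Sᵢαᵢ: 9·0.5 + 18·0.45 + 27·0.51 + 70·0.1 = 33.37 m².
T₆₀ = 0.161 × 92 / 33.37 = 0.444 s.

0.44 s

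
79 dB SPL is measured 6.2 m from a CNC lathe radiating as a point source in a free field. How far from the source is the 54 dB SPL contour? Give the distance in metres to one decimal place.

110.3 m

For a point source L₁ − L₂ = 20·log₁₀(r₂/r₁), so r₂ = r₁·10^((L₁−L₂)/20).
r₂ = 6.2·10^((79−54)/20) = 6.2·10^(25.0/20) = 110.25 m.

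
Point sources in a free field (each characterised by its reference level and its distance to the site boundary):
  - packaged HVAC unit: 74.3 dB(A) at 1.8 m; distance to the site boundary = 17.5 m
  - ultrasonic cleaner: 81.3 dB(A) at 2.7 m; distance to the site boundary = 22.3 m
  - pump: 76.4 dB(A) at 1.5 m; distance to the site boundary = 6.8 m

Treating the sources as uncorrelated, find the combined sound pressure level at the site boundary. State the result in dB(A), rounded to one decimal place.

First find each source's level at the receiver (point-source: −20·log₁₀(r/r_ref)), then combine on an intensity basis.
packaged HVAC unit: 74.3 − 20·log₁₀(17.5/1.8) = 74.3 − 19.76 = 54.54 dB(A).
ultrasonic cleaner: 81.3 − 20·log₁₀(22.3/2.7) = 81.3 − 18.34 = 62.96 dB(A).
pump: 76.4 − 20·log₁₀(6.8/1.5) = 76.4 − 13.13 = 63.27 dB(A).
Σ 10^(L/10) = 4.386e+06 → L_total = 10·log₁₀(4.386e+06) = 66.42 dB(A).

66.4 dB(A)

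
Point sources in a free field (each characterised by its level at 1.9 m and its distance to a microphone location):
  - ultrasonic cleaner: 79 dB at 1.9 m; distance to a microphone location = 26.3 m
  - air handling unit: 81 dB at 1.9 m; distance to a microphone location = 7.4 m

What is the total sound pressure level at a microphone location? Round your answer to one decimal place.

69.4 dB

First find each source's level at the receiver (point-source: −20·log₁₀(r/r_ref)), then combine on an intensity basis.
ultrasonic cleaner: 79 − 20·log₁₀(26.3/1.9) = 79 − 22.82 = 56.18 dB.
air handling unit: 81 − 20·log₁₀(7.4/1.9) = 81 − 11.81 = 69.19 dB.
Σ 10^(L/10) = 8.714e+06 → L_total = 10·log₁₀(8.714e+06) = 69.40 dB.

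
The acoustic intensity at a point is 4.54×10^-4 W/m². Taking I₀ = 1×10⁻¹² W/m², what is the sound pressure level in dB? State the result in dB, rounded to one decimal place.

86.6 dB

Dividing by I₀ shifts the exponent by 12: I/I₀ = 4.54×10^8.
L = 10·(0.6571 + 8) = 86.57 dB.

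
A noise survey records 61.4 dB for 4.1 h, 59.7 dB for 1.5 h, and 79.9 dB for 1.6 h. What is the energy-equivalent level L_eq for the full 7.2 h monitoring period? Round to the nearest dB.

Weight each interval's intensity by its duration and average over T = 7.2 h:
Σ tᵢ·10^(Lᵢ/10) = 4.1·10^(61.4/10) + 1.5·10^(59.7/10) + 1.6·10^(79.9/10) = 1.634e+08.
L_eq = 10·log₁₀(1.634e+08/7.2) = 73.56 dB.

74 dB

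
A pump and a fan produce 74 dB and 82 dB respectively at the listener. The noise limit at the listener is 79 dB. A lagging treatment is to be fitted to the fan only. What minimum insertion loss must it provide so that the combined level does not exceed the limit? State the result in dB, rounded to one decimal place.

4.7 dB

The untreated sources together contribute 10^(74/10) = 2.512e+07, i.e. 74.00 dB.
To meet 79 dB overall, the treated fan may contribute at most 10^(79/10) − 2.512e+07 = 5.431e+07, i.e. 77.35 dB.
So the fan must be reduced from 82 to 77.35 dB: IL = 4.65 dB.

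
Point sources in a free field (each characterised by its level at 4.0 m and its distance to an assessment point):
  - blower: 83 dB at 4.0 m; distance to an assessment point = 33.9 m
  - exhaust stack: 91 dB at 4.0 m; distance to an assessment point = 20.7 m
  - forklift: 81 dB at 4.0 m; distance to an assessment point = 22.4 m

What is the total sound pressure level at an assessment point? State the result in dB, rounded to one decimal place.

77.3 dB

Apply inverse-square spreading to bring every level to the receiver, then sum 10^(L/10).
blower: 83 − 20·log₁₀(33.9/4.0) = 83 − 18.56 = 64.44 dB.
exhaust stack: 91 − 20·log₁₀(20.7/4.0) = 91 − 14.28 = 76.72 dB.
forklift: 81 − 20·log₁₀(22.4/4.0) = 81 − 14.96 = 66.04 dB.
Σ 10^(L/10) = 5.380e+07 → L_total = 10·log₁₀(5.380e+07) = 77.31 dB.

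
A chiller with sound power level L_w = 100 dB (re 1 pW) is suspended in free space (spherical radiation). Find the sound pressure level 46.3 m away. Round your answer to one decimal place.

55.7 dB

L_p = L_w − 10·log₁₀(4π·r²) with r = 46.3 m.
4π·r² = 2.694e+04 m², 10·log₁₀ of that is 44.304 dB.
L_p = 100 − 44.304 = 55.70 dB.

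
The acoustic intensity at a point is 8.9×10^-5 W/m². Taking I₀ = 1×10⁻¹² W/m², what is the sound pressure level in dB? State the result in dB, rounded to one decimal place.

79.5 dB

L = 10·log₁₀(I/I₀) = 10·log₁₀(8.9×10^-5/10⁻¹²) = 10·log₁₀(8.9×10^7).
L = 10·(0.9494 + 7) = 79.49 dB.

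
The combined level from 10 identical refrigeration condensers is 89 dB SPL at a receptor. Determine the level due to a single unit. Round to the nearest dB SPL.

79 dB SPL

Dividing the total intensity by 10 lowers the level by 10·log₁₀ 10 = 10.000 dB: L₁ = 89 − 10.000.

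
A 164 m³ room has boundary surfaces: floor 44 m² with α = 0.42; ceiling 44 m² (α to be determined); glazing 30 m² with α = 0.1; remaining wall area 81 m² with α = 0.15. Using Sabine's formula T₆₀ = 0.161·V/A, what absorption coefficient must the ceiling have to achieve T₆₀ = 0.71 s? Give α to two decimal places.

From T₆₀ = 0.161·V/A, the target T₆₀ = 0.71 s needs A = 0.161·164/0.71 = 37.19 m².
Absorption from the other surfaces = 44·0.42 + 30·0.1 + 81·0.15 = 33.63 m², so the ceiling must supply 3.56 m² over 44 m².
α = 3.56/44 = 0.081.

0.08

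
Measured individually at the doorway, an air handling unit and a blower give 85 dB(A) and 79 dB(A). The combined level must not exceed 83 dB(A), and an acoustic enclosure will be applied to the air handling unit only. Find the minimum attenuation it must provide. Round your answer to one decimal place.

4.2 dB

The untreated sources together contribute 10^(79/10) = 7.943e+07, i.e. 79.00 dB(A).
To meet 83 dB(A) overall, the treated air handling unit may contribute at most 10^(83/10) − 7.943e+07 = 1.201e+08, i.e. 80.80 dB(A).
So the air handling unit must be reduced from 85 to 80.80 dB(A): IL = 4.20 dB.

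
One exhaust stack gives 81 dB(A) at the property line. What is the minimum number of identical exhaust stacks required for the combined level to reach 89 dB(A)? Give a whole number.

The shortfall is 89 − 81 = 8.0 dB, and N units add 10·log₁₀ N, so need 10·log₁₀ N ≥ 8.0.
N ≥ 10^(8.0/10) = 6.310, so N = 7.

7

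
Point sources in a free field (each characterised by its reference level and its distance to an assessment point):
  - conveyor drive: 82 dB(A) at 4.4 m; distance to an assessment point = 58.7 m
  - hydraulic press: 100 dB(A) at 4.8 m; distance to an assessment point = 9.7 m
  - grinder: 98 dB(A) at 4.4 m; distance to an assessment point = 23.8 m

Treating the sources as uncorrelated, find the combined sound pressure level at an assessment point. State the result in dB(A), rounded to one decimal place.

Propagate each source to the receiver with L = L_ref − 20·log₁₀(r/r_ref), then add intensities.
conveyor drive: 82 − 20·log₁₀(58.7/4.4) = 82 − 22.50 = 59.50 dB(A).
hydraulic press: 100 − 20·log₁₀(9.7/4.8) = 100 − 6.11 = 93.89 dB(A).
grinder: 98 − 20·log₁₀(23.8/4.4) = 98 − 14.66 = 83.34 dB(A).
Σ 10^(L/10) = 2.665e+09 → L_total = 10·log₁₀(2.665e+09) = 94.26 dB(A).

94.3 dB(A)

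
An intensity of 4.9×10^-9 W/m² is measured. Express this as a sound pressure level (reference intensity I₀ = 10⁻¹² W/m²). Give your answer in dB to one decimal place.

Dividing by I₀ shifts the exponent by 12: I/I₀ = 4.9×10^3.
L = 10·(0.6902 + 3) = 36.90 dB.

36.9 dB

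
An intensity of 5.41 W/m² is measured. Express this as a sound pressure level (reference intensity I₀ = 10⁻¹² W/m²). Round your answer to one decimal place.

127.3 dB

L = 10·log₁₀(I/I₀) = 10·log₁₀(5.41/10⁻¹²) = 10·log₁₀(5.41×10^12).
L = 10·(0.7332 + 12) = 127.33 dB.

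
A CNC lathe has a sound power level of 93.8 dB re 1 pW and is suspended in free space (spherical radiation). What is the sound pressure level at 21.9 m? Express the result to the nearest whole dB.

Free-field spherical radiation: L_p = L_w − 10·log₁₀(4π·r²), r = 21.9 m.
4π·r² = 6027 m², 10·log₁₀ of that is 37.801 dB.
L_p = 93.8 − 37.801 = 56.00 dB.

56 dB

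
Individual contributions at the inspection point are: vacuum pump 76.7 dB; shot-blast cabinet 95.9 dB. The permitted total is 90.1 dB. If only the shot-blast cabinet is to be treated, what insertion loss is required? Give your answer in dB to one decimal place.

Fixed contribution from the other source: Σ 10^(L/10) = 10^(76.7/10) = 4.677e+07 (76.70 dB).
To meet 90.1 dB overall, the treated shot-blast cabinet may contribute at most 10^(90.1/10) − 4.677e+07 = 9.765e+08, i.e. 89.90 dB.
So the shot-blast cabinet must be reduced from 95.9 to 89.90 dB: IL = 6.00 dB.

6.0 dB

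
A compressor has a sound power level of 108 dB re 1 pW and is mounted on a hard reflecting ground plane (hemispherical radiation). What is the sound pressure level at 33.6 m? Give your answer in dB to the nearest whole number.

The power spreads over a hemisphere of area 2π·r², so L_p = L_w − 10·log₁₀(2π·r²).
2π·r² = 7093 m², 10·log₁₀ of that is 38.509 dB.
L_p = 108 − 38.509 = 69.49 dB.

69 dB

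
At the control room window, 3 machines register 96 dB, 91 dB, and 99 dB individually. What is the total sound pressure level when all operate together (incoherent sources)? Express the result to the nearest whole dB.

For uncorrelated sources the intensities add, so convert each level to linear form, sum, and take 10·log₁₀ of the total.
Σ 10^(L/10) = 10^(96/10) + 10^(91/10) + 10^(99/10) = 1.318e+10.
L_total = 10·log₁₀(1.318e+10) = 101.20 dB.

101 dB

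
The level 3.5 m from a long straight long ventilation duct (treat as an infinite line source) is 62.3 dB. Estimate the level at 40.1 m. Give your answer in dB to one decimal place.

51.7 dB

Cylindrical spreading from a line source gives a 10·log₁₀(r₂/r₁) drop.
L₂ = 62.3 − 10·log₁₀(40.1/3.5) = 62.3 − 10.591 = 51.71 dB.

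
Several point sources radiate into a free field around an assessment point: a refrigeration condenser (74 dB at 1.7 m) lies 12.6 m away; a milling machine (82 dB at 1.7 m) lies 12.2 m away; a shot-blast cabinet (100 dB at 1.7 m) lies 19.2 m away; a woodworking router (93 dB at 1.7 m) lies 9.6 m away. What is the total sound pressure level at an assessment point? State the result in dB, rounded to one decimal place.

First find each source's level at the receiver (point-source: −20·log₁₀(r/r_ref)), then combine on an intensity basis.
refrigeration condenser: 74 − 20·log₁₀(12.6/1.7) = 74 − 17.40 = 56.60 dB.
milling machine: 82 − 20·log₁₀(12.2/1.7) = 82 − 17.12 = 64.88 dB.
shot-blast cabinet: 100 − 20·log₁₀(19.2/1.7) = 100 − 21.06 = 78.94 dB.
woodworking router: 93 − 20·log₁₀(9.6/1.7) = 93 − 15.04 = 77.96 dB.
Σ 10^(L/10) = 1.445e+08 → L_total = 10·log₁₀(1.445e+08) = 81.60 dB.

81.6 dB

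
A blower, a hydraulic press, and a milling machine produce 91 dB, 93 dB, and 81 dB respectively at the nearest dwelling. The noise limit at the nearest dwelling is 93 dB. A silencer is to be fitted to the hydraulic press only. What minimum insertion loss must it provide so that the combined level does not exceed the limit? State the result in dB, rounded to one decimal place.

Everything except the hydraulic press sums to 10^(91/10) + 10^(81/10) = 1.385e+09 in linear terms, 91.41 dB.
To meet 93 dB overall, the treated hydraulic press may contribute at most 10^(93/10) − 1.385e+09 = 6.104e+08, i.e. 87.86 dB.
Required insertion loss = 93 − 87.86 = 5.14 dB.

5.1 dB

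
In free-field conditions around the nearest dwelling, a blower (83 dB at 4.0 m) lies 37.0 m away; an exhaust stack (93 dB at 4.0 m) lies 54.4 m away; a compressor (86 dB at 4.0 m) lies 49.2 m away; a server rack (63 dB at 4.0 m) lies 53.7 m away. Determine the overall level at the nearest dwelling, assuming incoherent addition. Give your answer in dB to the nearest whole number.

72 dB

Apply inverse-square spreading to bring every level to the receiver, then sum 10^(L/10).
blower: 83 − 20·log₁₀(37.0/4.0) = 83 − 19.32 = 63.68 dB.
exhaust stack: 93 − 20·log₁₀(54.4/4.0) = 93 − 22.67 = 70.33 dB.
compressor: 86 − 20·log₁₀(49.2/4.0) = 86 − 21.80 = 64.20 dB.
server rack: 63 − 20·log₁₀(53.7/4.0) = 63 − 22.56 = 40.44 dB.
Σ 10^(L/10) = 1.576e+07 → L_total = 10·log₁₀(1.576e+07) = 71.98 dB.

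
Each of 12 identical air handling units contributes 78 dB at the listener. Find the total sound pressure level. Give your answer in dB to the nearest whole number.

N identical incoherent sources raise the level by 10·log₁₀ N.
L_total = 78 + 10·log₁₀(12) = 78 + 10.792 = 88.79 dB.

89 dB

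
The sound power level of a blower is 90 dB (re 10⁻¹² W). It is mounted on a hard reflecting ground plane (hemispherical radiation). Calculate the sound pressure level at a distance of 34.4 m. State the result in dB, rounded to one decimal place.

The power spreads over a hemisphere of area 2π·r², so L_p = L_w − 10·log₁₀(2π·r²).
2π·r² = 7435 m², 10·log₁₀ of that is 38.713 dB.
L_p = 90 − 38.713 = 51.29 dB.

51.3 dB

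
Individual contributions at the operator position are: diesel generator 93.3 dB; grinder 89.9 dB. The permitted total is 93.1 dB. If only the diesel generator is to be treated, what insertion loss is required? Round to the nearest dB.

3 dB

Everything except the diesel generator sums to 10^(89.9/10) = 9.772e+08 in linear terms, 89.90 dB.
The limit corresponds to 10^(93.1/10) = 2.042e+09; subtracting the fixed part leaves 1.065e+09 for the diesel generator, i.e. 90.27 dB.
So the diesel generator must be reduced from 93.3 to 90.27 dB: IL = 3.03 dB.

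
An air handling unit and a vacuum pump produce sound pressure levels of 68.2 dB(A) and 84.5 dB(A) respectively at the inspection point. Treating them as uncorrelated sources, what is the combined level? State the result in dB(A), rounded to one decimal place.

84.6 dB(A)

Incoherent sources combine by intensity addition: L_total = 10·log₁₀(Σ 10^(L_i/10)).
Σ 10^(L/10) = 10^(68.2/10) + 10^(84.5/10) = 2.884e+08.
L_total = 10·log₁₀(2.884e+08) = 84.60 dB(A).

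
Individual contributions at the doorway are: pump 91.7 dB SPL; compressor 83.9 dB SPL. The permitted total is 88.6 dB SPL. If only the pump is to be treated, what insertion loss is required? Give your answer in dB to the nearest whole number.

5 dB

The untreated sources together contribute 10^(83.9/10) = 2.455e+08, i.e. 83.90 dB SPL.
The limit corresponds to 10^(88.6/10) = 7.244e+08; subtracting the fixed part leaves 4.790e+08 for the pump, i.e. 86.80 dB SPL.
So the pump must be reduced from 91.7 to 86.80 dB SPL: IL = 4.90 dB.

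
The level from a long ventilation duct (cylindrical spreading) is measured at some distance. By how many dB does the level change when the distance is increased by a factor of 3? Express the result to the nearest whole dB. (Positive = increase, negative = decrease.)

-5 dB

With cylindrical spreading the level changes by −10·log₁₀(r₂/r₁).
ΔL = −10·log₁₀(3) = -4.77 dB.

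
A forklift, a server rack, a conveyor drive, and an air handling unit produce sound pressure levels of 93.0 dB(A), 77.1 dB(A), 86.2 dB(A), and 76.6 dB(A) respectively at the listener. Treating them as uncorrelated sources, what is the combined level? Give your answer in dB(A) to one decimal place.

94.0 dB(A)

Incoherent sources combine by intensity addition: L_total = 10·log₁₀(Σ 10^(L_i/10)).
Σ 10^(L/10) = 10^(93.0/10) + 10^(77.1/10) + 10^(86.2/10) + 10^(76.6/10) = 2.509e+09.
L_total = 10·log₁₀(2.509e+09) = 94.00 dB(A).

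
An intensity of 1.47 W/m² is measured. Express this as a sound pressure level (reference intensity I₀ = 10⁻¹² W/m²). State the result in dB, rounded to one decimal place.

121.7 dB

L = 10·log₁₀(I/I₀) = 10·log₁₀(1.47/10⁻¹²) = 10·log₁₀(1.47×10^12).
L = 10·(0.1673 + 12) = 121.67 dB.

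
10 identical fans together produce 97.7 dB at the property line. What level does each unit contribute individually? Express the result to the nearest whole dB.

Dividing the total intensity by 10 lowers the level by 10·log₁₀ 10 = 10.000 dB: L₁ = 97.7 − 10.000.

88 dB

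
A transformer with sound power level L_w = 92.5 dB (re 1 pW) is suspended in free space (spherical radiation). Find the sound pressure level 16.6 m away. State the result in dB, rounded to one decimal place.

57.1 dB

The power spreads over a sphere of area 4π·r², so L_p = L_w − 10·log₁₀(4π·r²).
4π·r² = 3463 m², 10·log₁₀ of that is 35.394 dB.
L_p = 92.5 − 35.394 = 57.11 dB.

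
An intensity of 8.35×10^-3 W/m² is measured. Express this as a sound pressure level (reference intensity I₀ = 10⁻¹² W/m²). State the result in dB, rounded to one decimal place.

99.2 dB

Dividing by I₀ shifts the exponent by 12: I/I₀ = 8.35×10^9.
L = 10·(0.9217 + 9) = 99.22 dB.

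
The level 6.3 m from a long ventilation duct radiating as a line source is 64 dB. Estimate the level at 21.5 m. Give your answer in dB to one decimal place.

Line-source attenuation: ΔL = 10·log₁₀(r₂/r₁) = 10·log₁₀(21.5/6.3) = 5.331 dB.
L₂ = 64 − 10·log₁₀(21.5/6.3) = 64 − 5.331 = 58.67 dB.

58.7 dB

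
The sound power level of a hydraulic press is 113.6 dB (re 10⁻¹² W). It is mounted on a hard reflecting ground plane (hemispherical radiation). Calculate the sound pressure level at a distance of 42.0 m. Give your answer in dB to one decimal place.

The power spreads over a hemisphere of area 2π·r², so L_p = L_w − 10·log₁₀(2π·r²).
2π·r² = 1.108e+04 m², 10·log₁₀ of that is 40.447 dB.
L_p = 113.6 − 40.447 = 73.15 dB.

73.2 dB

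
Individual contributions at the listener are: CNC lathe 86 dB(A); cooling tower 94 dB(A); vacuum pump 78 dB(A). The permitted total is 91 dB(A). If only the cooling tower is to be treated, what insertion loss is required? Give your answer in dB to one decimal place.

The untreated sources together contribute 10^(86/10) + 10^(78/10) = 4.612e+08, i.e. 86.64 dB(A).
The limit corresponds to 10^(91/10) = 1.259e+09; subtracting the fixed part leaves 7.977e+08 for the cooling tower, i.e. 89.02 dB(A).
Required insertion loss = 94 − 89.02 = 4.98 dB.

5.0 dB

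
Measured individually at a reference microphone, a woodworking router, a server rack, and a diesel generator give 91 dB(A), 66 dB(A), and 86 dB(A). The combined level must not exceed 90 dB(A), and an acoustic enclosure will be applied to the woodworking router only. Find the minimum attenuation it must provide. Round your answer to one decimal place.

3.2 dB

The untreated sources together contribute 10^(66/10) + 10^(86/10) = 4.021e+08, i.e. 86.04 dB(A).
The limit corresponds to 10^(90/10) = 1.000e+09; subtracting the fixed part leaves 5.979e+08 for the woodworking router, i.e. 87.77 dB(A).
So the woodworking router must be reduced from 91 to 87.77 dB(A): IL = 3.23 dB.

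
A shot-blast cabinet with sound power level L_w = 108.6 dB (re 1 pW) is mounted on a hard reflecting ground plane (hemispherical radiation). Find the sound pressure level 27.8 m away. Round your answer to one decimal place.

71.7 dB

Free-field hemispherical radiation: L_p = L_w − 10·log₁₀(2π·r²), r = 27.8 m.
2π·r² = 4856 m², 10·log₁₀ of that is 36.863 dB.
L_p = 108.6 − 36.863 = 71.74 dB.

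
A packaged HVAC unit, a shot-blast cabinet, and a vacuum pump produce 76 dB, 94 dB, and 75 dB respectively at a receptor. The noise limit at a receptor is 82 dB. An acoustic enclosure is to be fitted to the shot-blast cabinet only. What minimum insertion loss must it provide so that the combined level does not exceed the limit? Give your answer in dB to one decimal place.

14.6 dB

Fixed contribution from the other sources: Σ 10^(L/10) = 10^(76/10) + 10^(75/10) = 7.143e+07 (78.54 dB).
To meet 82 dB overall, the treated shot-blast cabinet may contribute at most 10^(82/10) − 7.143e+07 = 8.706e+07, i.e. 79.40 dB.
So the shot-blast cabinet must be reduced from 94 to 79.40 dB: IL = 14.60 dB.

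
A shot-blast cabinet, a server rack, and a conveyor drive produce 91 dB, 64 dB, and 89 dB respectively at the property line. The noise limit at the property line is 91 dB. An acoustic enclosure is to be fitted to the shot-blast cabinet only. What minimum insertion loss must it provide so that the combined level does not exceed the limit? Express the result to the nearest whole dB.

The untreated sources together contribute 10^(64/10) + 10^(89/10) = 7.968e+08, i.e. 89.01 dB.
The limit corresponds to 10^(91/10) = 1.259e+09; subtracting the fixed part leaves 4.621e+08 for the shot-blast cabinet, i.e. 86.65 dB.
So the shot-blast cabinet must be reduced from 91 to 86.65 dB: IL = 4.35 dB.

4 dB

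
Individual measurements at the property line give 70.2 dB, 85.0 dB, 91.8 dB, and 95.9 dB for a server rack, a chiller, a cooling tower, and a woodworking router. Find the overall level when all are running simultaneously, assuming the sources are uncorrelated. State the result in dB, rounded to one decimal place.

97.6 dB

For uncorrelated sources the intensities add, so convert each level to linear form, sum, and take 10·log₁₀ of the total.
Σ 10^(L/10) = 10^(70.2/10) + 10^(85.0/10) + 10^(91.8/10) + 10^(95.9/10) = 5.731e+09.
L_total = 10·log₁₀(5.731e+09) = 97.58 dB.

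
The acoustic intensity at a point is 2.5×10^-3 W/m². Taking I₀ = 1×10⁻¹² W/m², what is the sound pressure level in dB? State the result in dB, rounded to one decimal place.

94.0 dB

Dividing by I₀ shifts the exponent by 12: I/I₀ = 2.5×10^9.
L = 10·(0.3979 + 9) = 93.98 dB.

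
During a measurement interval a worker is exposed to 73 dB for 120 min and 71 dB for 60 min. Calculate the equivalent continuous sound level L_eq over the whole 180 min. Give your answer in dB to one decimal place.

L_eq = 10·log₁₀[(1/T)·Σ tᵢ·10^(Lᵢ/10)] with T = 180 min.
Σ tᵢ·10^(Lᵢ/10) = 120·10^(73/10) + 60·10^(71/10) = 3.150e+09.
L_eq = 10·log₁₀(3.150e+09/180) = 72.43 dB.

72.4 dB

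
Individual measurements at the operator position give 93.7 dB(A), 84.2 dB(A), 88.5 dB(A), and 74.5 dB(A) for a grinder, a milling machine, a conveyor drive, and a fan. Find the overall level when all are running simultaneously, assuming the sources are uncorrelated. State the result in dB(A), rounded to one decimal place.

95.2 dB(A)

Incoherent sources combine by intensity addition: L_total = 10·log₁₀(Σ 10^(L_i/10)).
Σ 10^(L/10) = 10^(93.7/10) + 10^(84.2/10) + 10^(88.5/10) + 10^(74.5/10) = 3.343e+09.
L_total = 10·log₁₀(3.343e+09) = 95.24 dB(A).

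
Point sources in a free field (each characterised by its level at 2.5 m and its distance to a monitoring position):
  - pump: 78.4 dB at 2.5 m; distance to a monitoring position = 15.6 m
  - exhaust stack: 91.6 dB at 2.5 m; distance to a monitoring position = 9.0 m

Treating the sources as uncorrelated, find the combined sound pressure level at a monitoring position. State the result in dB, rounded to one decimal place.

80.5 dB

Propagate each source to the receiver with L = L_ref − 20·log₁₀(r/r_ref), then add intensities.
pump: 78.4 − 20·log₁₀(15.6/2.5) = 78.4 − 15.90 = 62.50 dB.
exhaust stack: 91.6 − 20·log₁₀(9.0/2.5) = 91.6 − 11.13 = 80.47 dB.
Σ 10^(L/10) = 1.133e+08 → L_total = 10·log₁₀(1.133e+08) = 80.54 dB.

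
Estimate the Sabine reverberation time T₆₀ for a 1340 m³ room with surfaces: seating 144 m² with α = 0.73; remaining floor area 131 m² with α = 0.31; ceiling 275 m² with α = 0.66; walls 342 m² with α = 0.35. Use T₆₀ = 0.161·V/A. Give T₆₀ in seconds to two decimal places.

0.48 s

A = Σ Sᵢαᵢ = 144·0.73 + 131·0.31 + 275·0.66 + 342·0.35 = 446.93 m².
T₆₀ = 0.161 × 1340 / 446.93 = 0.483 s.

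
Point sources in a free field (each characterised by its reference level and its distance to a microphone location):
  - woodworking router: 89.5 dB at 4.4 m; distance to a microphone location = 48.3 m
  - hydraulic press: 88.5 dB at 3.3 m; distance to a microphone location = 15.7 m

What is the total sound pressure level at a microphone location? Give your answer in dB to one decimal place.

First find each source's level at the receiver (point-source: −20·log₁₀(r/r_ref)), then combine on an intensity basis.
woodworking router: 89.5 − 20·log₁₀(48.3/4.4) = 89.5 − 20.81 = 68.69 dB.
hydraulic press: 88.5 − 20·log₁₀(15.7/3.3) = 88.5 − 13.55 = 74.95 dB.
Σ 10^(L/10) = 3.867e+07 → L_total = 10·log₁₀(3.867e+07) = 75.87 dB.

75.9 dB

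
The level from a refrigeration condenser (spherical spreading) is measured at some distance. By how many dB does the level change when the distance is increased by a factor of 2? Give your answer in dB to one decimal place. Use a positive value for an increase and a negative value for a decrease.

With spherical spreading the level changes by −20·log₁₀(r₂/r₁).
ΔL = −20·log₁₀(2) = -6.02 dB.

-6.0 dB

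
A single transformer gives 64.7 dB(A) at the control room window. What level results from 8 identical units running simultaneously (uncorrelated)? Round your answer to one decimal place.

73.7 dB(A)

With 8 equal, uncorrelated contributions the intensity is 8× that of one unit, giving a rise of 10·log₁₀ 8.
L_total = 64.7 + 10·log₁₀(8) = 64.7 + 9.031 = 73.73 dB(A).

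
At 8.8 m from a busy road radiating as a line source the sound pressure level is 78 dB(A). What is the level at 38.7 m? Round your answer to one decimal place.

For a line source, L₂ = L₁ − 10·log₁₀(r₂/r₁).
L₂ = 78 − 10·log₁₀(38.7/8.8) = 78 − 6.432 = 71.57 dB(A).

71.6 dB(A)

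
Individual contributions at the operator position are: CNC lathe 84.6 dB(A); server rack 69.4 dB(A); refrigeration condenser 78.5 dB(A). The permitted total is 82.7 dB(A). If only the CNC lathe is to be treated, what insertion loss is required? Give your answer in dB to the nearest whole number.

Fixed contribution from the other sources: Σ 10^(L/10) = 10^(69.4/10) + 10^(78.5/10) = 7.950e+07 (79.00 dB(A)).
The limit corresponds to 10^(82.7/10) = 1.862e+08; subtracting the fixed part leaves 1.067e+08 for the CNC lathe, i.e. 80.28 dB(A).
Required insertion loss = 84.6 − 80.28 = 4.32 dB.

4 dB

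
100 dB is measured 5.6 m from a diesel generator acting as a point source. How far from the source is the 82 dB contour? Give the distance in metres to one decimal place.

44.5 m

The 18.0 dB drop corresponds to a distance ratio of 10^(18.0/20) for a point source.
r₂ = 5.6·10^((100−82)/20) = 5.6·10^(18.0/20) = 44.48 m.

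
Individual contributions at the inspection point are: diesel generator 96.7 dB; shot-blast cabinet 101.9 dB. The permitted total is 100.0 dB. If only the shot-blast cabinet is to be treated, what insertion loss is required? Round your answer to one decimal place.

Fixed contribution from the other source: Σ 10^(L/10) = 10^(96.7/10) = 4.677e+09 (96.70 dB).
To meet 100.0 dB overall, the treated shot-blast cabinet may contribute at most 10^(100.0/10) − 4.677e+09 = 5.323e+09, i.e. 97.26 dB.
Required insertion loss = 101.9 − 97.26 = 4.64 dB.

4.6 dB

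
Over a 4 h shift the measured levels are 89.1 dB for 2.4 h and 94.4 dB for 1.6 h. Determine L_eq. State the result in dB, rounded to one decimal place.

92.0 dB

The energy average is taken in the linear domain: L_eq = 10·log₁₀[(Σ tᵢ·10^(Lᵢ/10))/T], T = 4 h.
Σ tᵢ·10^(Lᵢ/10) = 2.4·10^(89.1/10) + 1.6·10^(94.4/10) = 6.358e+09.
L_eq = 10·log₁₀(6.358e+09/4) = 92.01 dB.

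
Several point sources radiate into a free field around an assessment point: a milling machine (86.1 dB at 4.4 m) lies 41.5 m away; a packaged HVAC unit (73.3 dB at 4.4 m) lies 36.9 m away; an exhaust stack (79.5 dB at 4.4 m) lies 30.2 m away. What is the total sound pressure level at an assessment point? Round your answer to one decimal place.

68.3 dB

Apply inverse-square spreading to bring every level to the receiver, then sum 10^(L/10).
milling machine: 86.1 − 20·log₁₀(41.5/4.4) = 86.1 − 19.49 = 66.61 dB.
packaged HVAC unit: 73.3 − 20·log₁₀(36.9/4.4) = 73.3 − 18.47 = 54.83 dB.
exhaust stack: 79.5 − 20·log₁₀(30.2/4.4) = 79.5 − 16.73 = 62.77 dB.
Σ 10^(L/10) = 6.775e+06 → L_total = 10·log₁₀(6.775e+06) = 68.31 dB.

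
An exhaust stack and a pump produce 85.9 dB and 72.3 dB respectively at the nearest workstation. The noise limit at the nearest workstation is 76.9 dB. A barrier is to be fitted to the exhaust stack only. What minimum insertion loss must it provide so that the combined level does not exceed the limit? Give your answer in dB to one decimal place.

10.8 dB

Everything except the exhaust stack sums to 10^(72.3/10) = 1.698e+07 in linear terms, 72.30 dB.
The limit corresponds to 10^(76.9/10) = 4.898e+07; subtracting the fixed part leaves 3.200e+07 for the exhaust stack, i.e. 75.05 dB.
Required insertion loss = 85.9 − 75.05 = 10.85 dB.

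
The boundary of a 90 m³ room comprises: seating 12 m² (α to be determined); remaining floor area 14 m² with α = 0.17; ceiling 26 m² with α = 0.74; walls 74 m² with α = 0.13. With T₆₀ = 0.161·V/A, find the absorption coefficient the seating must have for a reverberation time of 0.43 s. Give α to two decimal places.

Required total absorption A = 0.161·90/0.43 = 33.70 m².
Absorption from the other surfaces = 14·0.17 + 26·0.74 + 74·0.13 = 31.24 m², so the seating must supply 2.46 m² over 12 m².
α = 2.46/12 = 0.205.

0.20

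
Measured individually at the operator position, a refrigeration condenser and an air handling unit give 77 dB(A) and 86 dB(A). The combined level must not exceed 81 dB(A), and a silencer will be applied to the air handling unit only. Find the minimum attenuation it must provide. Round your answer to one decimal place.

7.2 dB

Fixed contribution from the other source: Σ 10^(L/10) = 10^(77/10) = 5.012e+07 (77.00 dB(A)).
The limit corresponds to 10^(81/10) = 1.259e+08; subtracting the fixed part leaves 7.577e+07 for the air handling unit, i.e. 78.80 dB(A).
So the air handling unit must be reduced from 86 to 78.80 dB(A): IL = 7.20 dB.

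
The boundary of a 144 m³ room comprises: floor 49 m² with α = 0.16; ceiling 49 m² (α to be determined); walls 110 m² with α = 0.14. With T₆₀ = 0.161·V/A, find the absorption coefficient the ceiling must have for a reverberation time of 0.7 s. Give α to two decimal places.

0.20

Required total absorption A = 0.161·144/0.7 = 33.12 m².
Absorption from the other surfaces = 49·0.16 + 110·0.14 = 23.24 m², so the ceiling must supply 9.88 m² over 49 m².
α = 9.88/49 = 0.202.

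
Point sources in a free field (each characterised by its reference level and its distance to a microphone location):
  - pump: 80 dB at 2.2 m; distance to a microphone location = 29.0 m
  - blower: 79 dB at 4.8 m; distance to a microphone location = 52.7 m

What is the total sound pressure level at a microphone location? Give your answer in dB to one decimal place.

Propagate each source to the receiver with L = L_ref − 20·log₁₀(r/r_ref), then add intensities.
pump: 80 − 20·log₁₀(29.0/2.2) = 80 − 22.40 = 57.60 dB.
blower: 79 − 20·log₁₀(52.7/4.8) = 79 − 20.81 = 58.19 dB.
Σ 10^(L/10) = 1.234e+06 → L_total = 10·log₁₀(1.234e+06) = 60.91 dB.

60.9 dB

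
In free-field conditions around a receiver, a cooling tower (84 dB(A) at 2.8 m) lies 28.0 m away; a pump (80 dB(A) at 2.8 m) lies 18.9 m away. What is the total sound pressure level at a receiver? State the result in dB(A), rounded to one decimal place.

66.7 dB(A)

Propagate each source to the receiver with L = L_ref − 20·log₁₀(r/r_ref), then add intensities.
cooling tower: 84 − 20·log₁₀(28.0/2.8) = 84 − 20.00 = 64.00 dB(A).
pump: 80 − 20·log₁₀(18.9/2.8) = 80 − 16.59 = 63.41 dB(A).
Σ 10^(L/10) = 4.707e+06 → L_total = 10·log₁₀(4.707e+06) = 66.73 dB(A).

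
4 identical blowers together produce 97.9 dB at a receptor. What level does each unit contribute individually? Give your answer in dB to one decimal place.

For N identical incoherent sources L_total = L₁ + 10·log₁₀ N, so L₁ = 97.9 − 10·log₁₀(4) = 97.9 − 6.021.

91.9 dB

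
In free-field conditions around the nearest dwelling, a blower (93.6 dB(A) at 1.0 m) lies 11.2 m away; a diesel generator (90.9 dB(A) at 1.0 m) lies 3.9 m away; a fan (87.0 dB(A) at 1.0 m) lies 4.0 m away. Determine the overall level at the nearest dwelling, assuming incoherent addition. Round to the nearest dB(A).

81 dB(A)

First find each source's level at the receiver (point-source: −20·log₁₀(r/r_ref)), then combine on an intensity basis.
blower: 93.6 − 20·log₁₀(11.2/1.0) = 93.6 − 20.98 = 72.62 dB(A).
diesel generator: 90.9 − 20·log₁₀(3.9/1.0) = 90.9 − 11.82 = 79.08 dB(A).
fan: 87.0 − 20·log₁₀(4.0/1.0) = 87.0 − 12.04 = 74.96 dB(A).
Σ 10^(L/10) = 1.305e+08 → L_total = 10·log₁₀(1.305e+08) = 81.16 dB(A).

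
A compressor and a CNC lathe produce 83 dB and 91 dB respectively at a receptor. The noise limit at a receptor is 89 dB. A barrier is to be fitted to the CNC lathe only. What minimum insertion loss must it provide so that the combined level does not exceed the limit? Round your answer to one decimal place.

Everything except the CNC lathe sums to 10^(83/10) = 1.995e+08 in linear terms, 83.00 dB.
The limit corresponds to 10^(89/10) = 7.943e+08; subtracting the fixed part leaves 5.948e+08 for the CNC lathe, i.e. 87.74 dB.
So the CNC lathe must be reduced from 91 to 87.74 dB: IL = 3.26 dB.

3.3 dB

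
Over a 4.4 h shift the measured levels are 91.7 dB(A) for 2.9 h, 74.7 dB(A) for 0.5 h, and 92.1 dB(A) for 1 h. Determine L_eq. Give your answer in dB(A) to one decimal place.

91.3 dB(A)

The energy average is taken in the linear domain: L_eq = 10·log₁₀[(Σ tᵢ·10^(Lᵢ/10))/T], T = 4.4 h.
Σ tᵢ·10^(Lᵢ/10) = 2.9·10^(91.7/10) + 0.5·10^(74.7/10) + 1·10^(92.1/10) = 5.926e+09.
L_eq = 10·log₁₀(5.926e+09/4.4) = 91.29 dB(A).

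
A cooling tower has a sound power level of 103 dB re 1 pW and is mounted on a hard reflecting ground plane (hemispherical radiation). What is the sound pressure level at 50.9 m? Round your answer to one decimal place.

Free-field hemispherical radiation: L_p = L_w − 10·log₁₀(2π·r²), r = 50.9 m.
2π·r² = 1.628e+04 m², 10·log₁₀ of that is 42.116 dB.
L_p = 103 − 42.116 = 60.88 dB.

60.9 dB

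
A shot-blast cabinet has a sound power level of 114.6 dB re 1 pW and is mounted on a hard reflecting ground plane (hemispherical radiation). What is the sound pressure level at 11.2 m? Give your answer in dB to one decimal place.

Free-field hemispherical radiation: L_p = L_w − 10·log₁₀(2π·r²), r = 11.2 m.
2π·r² = 788.2 m², 10·log₁₀ of that is 28.966 dB.
L_p = 114.6 − 28.966 = 85.63 dB.

85.6 dB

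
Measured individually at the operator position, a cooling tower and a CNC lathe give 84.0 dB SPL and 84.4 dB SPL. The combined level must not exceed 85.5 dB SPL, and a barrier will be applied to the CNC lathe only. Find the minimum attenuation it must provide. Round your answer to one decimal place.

4.2 dB

Everything except the CNC lathe sums to 10^(84.0/10) = 2.512e+08 in linear terms, 84.00 dB SPL.
To meet 85.5 dB SPL overall, the treated CNC lathe may contribute at most 10^(85.5/10) − 2.512e+08 = 1.036e+08, i.e. 80.15 dB SPL.
Required insertion loss = 84.4 − 80.15 = 4.25 dB.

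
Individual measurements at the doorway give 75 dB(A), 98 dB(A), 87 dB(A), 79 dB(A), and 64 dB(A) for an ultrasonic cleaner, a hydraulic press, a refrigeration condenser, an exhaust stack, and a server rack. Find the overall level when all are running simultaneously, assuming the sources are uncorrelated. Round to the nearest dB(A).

For uncorrelated sources the intensities add, so convert each level to linear form, sum, and take 10·log₁₀ of the total.
Σ 10^(L/10) = 10^(75/10) + 10^(98/10) + 10^(87/10) + 10^(79/10) + 10^(64/10) = 6.924e+09.
L_total = 10·log₁₀(6.924e+09) = 98.40 dB(A).

98 dB(A)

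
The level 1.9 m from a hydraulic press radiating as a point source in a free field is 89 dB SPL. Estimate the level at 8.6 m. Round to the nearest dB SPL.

76 dB SPL

Point-source attenuation: ΔL = 20·log₁₀(r₂/r₁) = 20·log₁₀(8.6/1.9) = 13.115 dB.
L₂ = 89 − 20·log₁₀(8.6/1.9) = 89 − 13.115 = 75.89 dB SPL.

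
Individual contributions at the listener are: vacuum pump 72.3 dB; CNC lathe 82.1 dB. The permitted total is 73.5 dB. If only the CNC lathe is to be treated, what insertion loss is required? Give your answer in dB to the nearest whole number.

The untreated sources together contribute 10^(72.3/10) = 1.698e+07, i.e. 72.30 dB.
The limit corresponds to 10^(73.5/10) = 2.239e+07; subtracting the fixed part leaves 5.405e+06 for the CNC lathe, i.e. 67.33 dB.
So the CNC lathe must be reduced from 82.1 to 67.33 dB: IL = 14.77 dB.

15 dB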